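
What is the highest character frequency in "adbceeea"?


Input: adbceeea
Character counts:
  'a': 2
  'b': 1
  'c': 1
  'd': 1
  'e': 3
Maximum frequency: 3

3


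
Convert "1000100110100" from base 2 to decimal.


Input: "1000100110100" in base 2
Positional expansion:
  Digit '1' (value 1) x 2^12 = 4096
  Digit '0' (value 0) x 2^11 = 0
  Digit '0' (value 0) x 2^10 = 0
  Digit '0' (value 0) x 2^9 = 0
  Digit '1' (value 1) x 2^8 = 256
  Digit '0' (value 0) x 2^7 = 0
  Digit '0' (value 0) x 2^6 = 0
  Digit '1' (value 1) x 2^5 = 32
  Digit '1' (value 1) x 2^4 = 16
  Digit '0' (value 0) x 2^3 = 0
  Digit '1' (value 1) x 2^2 = 4
  Digit '0' (value 0) x 2^1 = 0
  Digit '0' (value 0) x 2^0 = 0
Sum = 4404

4404


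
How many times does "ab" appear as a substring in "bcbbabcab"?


Searching for "ab" in "bcbbabcab"
Scanning each position:
  Position 0: "bc" => no
  Position 1: "cb" => no
  Position 2: "bb" => no
  Position 3: "ba" => no
  Position 4: "ab" => MATCH
  Position 5: "bc" => no
  Position 6: "ca" => no
  Position 7: "ab" => MATCH
Total occurrences: 2

2


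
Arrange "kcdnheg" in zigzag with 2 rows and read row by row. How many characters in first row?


Zigzag "kcdnheg" into 2 rows:
Placing characters:
  'k' => row 0
  'c' => row 1
  'd' => row 0
  'n' => row 1
  'h' => row 0
  'e' => row 1
  'g' => row 0
Rows:
  Row 0: "kdhg"
  Row 1: "cne"
First row length: 4

4


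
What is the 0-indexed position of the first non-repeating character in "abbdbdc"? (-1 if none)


Input: abbdbdc
Character frequencies:
  'a': 1
  'b': 3
  'c': 1
  'd': 2
Scanning left to right for freq == 1:
  Position 0 ('a'): unique! => answer = 0

0


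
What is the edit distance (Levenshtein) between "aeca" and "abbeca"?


Computing edit distance: "aeca" -> "abbeca"
DP table:
           a    b    b    e    c    a
      0    1    2    3    4    5    6
  a   1    0    1    2    3    4    5
  e   2    1    1    2    2    3    4
  c   3    2    2    2    3    2    3
  a   4    3    3    3    3    3    2
Edit distance = dp[4][6] = 2

2


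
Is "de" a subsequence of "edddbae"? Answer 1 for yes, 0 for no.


Check if "de" is a subsequence of "edddbae"
Greedy scan:
  Position 0 ('e'): no match needed
  Position 1 ('d'): matches sub[0] = 'd'
  Position 2 ('d'): no match needed
  Position 3 ('d'): no match needed
  Position 4 ('b'): no match needed
  Position 5 ('a'): no match needed
  Position 6 ('e'): matches sub[1] = 'e'
All 2 characters matched => is a subsequence

1


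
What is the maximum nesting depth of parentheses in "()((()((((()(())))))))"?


Input: "()((()((((()(())))))))"
Tracking depth:
  Position 0 '(': depth becomes 1
  Position 1 ')': depth becomes 0
  Position 2 '(': depth becomes 1
  Position 3 '(': depth becomes 2
  Position 4 '(': depth becomes 3
  Position 5 ')': depth becomes 2
  Position 6 '(': depth becomes 3
  Position 7 '(': depth becomes 4
  Position 8 '(': depth becomes 5
  Position 9 '(': depth becomes 6
  Position 10 '(': depth becomes 7
  Position 11 ')': depth becomes 6
  Position 12 '(': depth becomes 7
  Position 13 '(': depth becomes 8
  Position 14 ')': depth becomes 7
  Position 15 ')': depth becomes 6
  Position 16 ')': depth becomes 5
  Position 17 ')': depth becomes 4
  Position 18 ')': depth becomes 3
  Position 19 ')': depth becomes 2
  Position 20 ')': depth becomes 1
  Position 21 ')': depth becomes 0
Maximum depth reached: 8

8


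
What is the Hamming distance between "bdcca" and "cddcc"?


Comparing "bdcca" and "cddcc" position by position:
  Position 0: 'b' vs 'c' => differ
  Position 1: 'd' vs 'd' => same
  Position 2: 'c' vs 'd' => differ
  Position 3: 'c' vs 'c' => same
  Position 4: 'a' vs 'c' => differ
Total differences (Hamming distance): 3

3


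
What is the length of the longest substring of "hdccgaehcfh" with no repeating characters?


Input: "hdccgaehcfh"
Sliding window (track last position of each char):
  Position 0 ('h'): window [0,0] length 1 -- new best
  Position 1 ('d'): window [0,1] length 2 -- new best
  Position 2 ('c'): window [0,2] length 3 -- new best
  Position 3 ('c'): repeat (last at 2), move window start to 3
  Position 3 ('c'): window [3,3] length 1
  Position 4 ('g'): window [3,4] length 2
  Position 5 ('a'): window [3,5] length 3
  Position 6 ('e'): window [3,6] length 4 -- new best
  Position 7 ('h'): window [3,7] length 5 -- new best
  Position 8 ('c'): repeat (last at 3), move window start to 4
  Position 8 ('c'): window [4,8] length 5
  Position 9 ('f'): window [4,9] length 6 -- new best
  Position 10 ('h'): repeat (last at 7), move window start to 8
  Position 10 ('h'): window [8,10] length 3
Longest substring with no repeats: "gaehcf" with length 6

6


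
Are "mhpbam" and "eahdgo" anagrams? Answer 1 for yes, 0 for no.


Strings: "mhpbam", "eahdgo"
Sorted first:  abhmmp
Sorted second: adegho
Differ at position 1: 'b' vs 'd' => not anagrams

0


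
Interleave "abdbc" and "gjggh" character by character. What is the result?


Interleaving "abdbc" and "gjggh":
  Position 0: 'a' from first, 'g' from second => "ag"
  Position 1: 'b' from first, 'j' from second => "bj"
  Position 2: 'd' from first, 'g' from second => "dg"
  Position 3: 'b' from first, 'g' from second => "bg"
  Position 4: 'c' from first, 'h' from second => "ch"
Result: agbjdgbgch

agbjdgbgch


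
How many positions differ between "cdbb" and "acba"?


Comparing "cdbb" and "acba" position by position:
  Position 0: 'c' vs 'a' => DIFFER
  Position 1: 'd' vs 'c' => DIFFER
  Position 2: 'b' vs 'b' => same
  Position 3: 'b' vs 'a' => DIFFER
Positions that differ: 3

3


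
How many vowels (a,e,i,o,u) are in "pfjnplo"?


Input: pfjnplo
Checking each character:
  'p' at position 0: consonant
  'f' at position 1: consonant
  'j' at position 2: consonant
  'n' at position 3: consonant
  'p' at position 4: consonant
  'l' at position 5: consonant
  'o' at position 6: vowel (running total: 1)
Total vowels: 1

1


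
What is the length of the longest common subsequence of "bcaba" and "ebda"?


LCS of "bcaba" and "ebda"
DP table:
           e    b    d    a
      0    0    0    0    0
  b   0    0    1    1    1
  c   0    0    1    1    1
  a   0    0    1    1    2
  b   0    0    1    1    2
  a   0    0    1    1    2
LCS length = dp[5][4] = 2

2


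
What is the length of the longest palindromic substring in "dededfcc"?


Input: "dededfcc"
Checking substrings for palindromes:
  [0:5] "deded" (len 5) => palindrome
  [0:3] "ded" (len 3) => palindrome
  [1:4] "ede" (len 3) => palindrome
  [2:5] "ded" (len 3) => palindrome
  [6:8] "cc" (len 2) => palindrome
Longest palindromic substring: "deded" with length 5

5


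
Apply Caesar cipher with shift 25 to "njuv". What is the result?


Caesar cipher: shift "njuv" by 25
  'n' (pos 13) + 25 = pos 12 = 'm'
  'j' (pos 9) + 25 = pos 8 = 'i'
  'u' (pos 20) + 25 = pos 19 = 't'
  'v' (pos 21) + 25 = pos 20 = 'u'
Result: mitu

mitu


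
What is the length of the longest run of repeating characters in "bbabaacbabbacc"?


Input: "bbabaacbabbacc"
Scanning for longest run:
  Position 1 ('b'): continues run of 'b', length=2
  Position 2 ('a'): new char, reset run to 1
  Position 3 ('b'): new char, reset run to 1
  Position 4 ('a'): new char, reset run to 1
  Position 5 ('a'): continues run of 'a', length=2
  Position 6 ('c'): new char, reset run to 1
  Position 7 ('b'): new char, reset run to 1
  Position 8 ('a'): new char, reset run to 1
  Position 9 ('b'): new char, reset run to 1
  Position 10 ('b'): continues run of 'b', length=2
  Position 11 ('a'): new char, reset run to 1
  Position 12 ('c'): new char, reset run to 1
  Position 13 ('c'): continues run of 'c', length=2
Longest run: 'b' with length 2

2


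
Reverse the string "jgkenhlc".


Input: jgkenhlc
Reading characters right to left:
  Position 7: 'c'
  Position 6: 'l'
  Position 5: 'h'
  Position 4: 'n'
  Position 3: 'e'
  Position 2: 'k'
  Position 1: 'g'
  Position 0: 'j'
Reversed: clhnekgj

clhnekgj


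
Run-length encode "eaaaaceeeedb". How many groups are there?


Input: eaaaaceeeedb
Scanning for consecutive runs:
  Group 1: 'e' x 1 (positions 0-0)
  Group 2: 'a' x 4 (positions 1-4)
  Group 3: 'c' x 1 (positions 5-5)
  Group 4: 'e' x 4 (positions 6-9)
  Group 5: 'd' x 1 (positions 10-10)
  Group 6: 'b' x 1 (positions 11-11)
Total groups: 6

6


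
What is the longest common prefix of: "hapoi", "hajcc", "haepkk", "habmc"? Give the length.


Words: hapoi, hajcc, haepkk, habmc
  Position 0: all 'h' => match
  Position 1: all 'a' => match
  Position 2: ('p', 'j', 'e', 'b') => mismatch, stop
LCP = "ha" (length 2)

2


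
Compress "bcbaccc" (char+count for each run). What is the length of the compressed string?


Input: bcbaccc
Runs:
  'b' x 1 => "b1"
  'c' x 1 => "c1"
  'b' x 1 => "b1"
  'a' x 1 => "a1"
  'c' x 3 => "c3"
Compressed: "b1c1b1a1c3"
Compressed length: 10

10


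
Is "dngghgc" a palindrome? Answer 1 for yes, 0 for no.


Input: dngghgc
Reversed: cghggnd
  Compare pos 0 ('d') with pos 6 ('c'): MISMATCH
  Compare pos 1 ('n') with pos 5 ('g'): MISMATCH
  Compare pos 2 ('g') with pos 4 ('h'): MISMATCH
Result: not a palindrome

0


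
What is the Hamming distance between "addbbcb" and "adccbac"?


Comparing "addbbcb" and "adccbac" position by position:
  Position 0: 'a' vs 'a' => same
  Position 1: 'd' vs 'd' => same
  Position 2: 'd' vs 'c' => differ
  Position 3: 'b' vs 'c' => differ
  Position 4: 'b' vs 'b' => same
  Position 5: 'c' vs 'a' => differ
  Position 6: 'b' vs 'c' => differ
Total differences (Hamming distance): 4

4


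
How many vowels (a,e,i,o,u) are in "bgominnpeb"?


Input: bgominnpeb
Checking each character:
  'b' at position 0: consonant
  'g' at position 1: consonant
  'o' at position 2: vowel (running total: 1)
  'm' at position 3: consonant
  'i' at position 4: vowel (running total: 2)
  'n' at position 5: consonant
  'n' at position 6: consonant
  'p' at position 7: consonant
  'e' at position 8: vowel (running total: 3)
  'b' at position 9: consonant
Total vowels: 3

3


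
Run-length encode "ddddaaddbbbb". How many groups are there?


Input: ddddaaddbbbb
Scanning for consecutive runs:
  Group 1: 'd' x 4 (positions 0-3)
  Group 2: 'a' x 2 (positions 4-5)
  Group 3: 'd' x 2 (positions 6-7)
  Group 4: 'b' x 4 (positions 8-11)
Total groups: 4

4


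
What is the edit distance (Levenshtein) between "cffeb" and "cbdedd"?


Computing edit distance: "cffeb" -> "cbdedd"
DP table:
           c    b    d    e    d    d
      0    1    2    3    4    5    6
  c   1    0    1    2    3    4    5
  f   2    1    1    2    3    4    5
  f   3    2    2    2    3    4    5
  e   4    3    3    3    2    3    4
  b   5    4    3    4    3    3    4
Edit distance = dp[5][6] = 4

4


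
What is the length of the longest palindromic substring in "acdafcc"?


Input: "acdafcc"
Checking substrings for palindromes:
  [5:7] "cc" (len 2) => palindrome
Longest palindromic substring: "cc" with length 2

2


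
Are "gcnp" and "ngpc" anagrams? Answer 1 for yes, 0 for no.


Strings: "gcnp", "ngpc"
Sorted first:  cgnp
Sorted second: cgnp
Sorted forms match => anagrams

1


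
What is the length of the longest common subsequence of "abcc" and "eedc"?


LCS of "abcc" and "eedc"
DP table:
           e    e    d    c
      0    0    0    0    0
  a   0    0    0    0    0
  b   0    0    0    0    0
  c   0    0    0    0    1
  c   0    0    0    0    1
LCS length = dp[4][4] = 1

1


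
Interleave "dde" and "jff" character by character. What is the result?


Interleaving "dde" and "jff":
  Position 0: 'd' from first, 'j' from second => "dj"
  Position 1: 'd' from first, 'f' from second => "df"
  Position 2: 'e' from first, 'f' from second => "ef"
Result: djdfef

djdfef


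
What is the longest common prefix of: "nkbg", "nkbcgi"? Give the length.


Words: nkbg, nkbcgi
  Position 0: all 'n' => match
  Position 1: all 'k' => match
  Position 2: all 'b' => match
  Position 3: ('g', 'c') => mismatch, stop
LCP = "nkb" (length 3)

3


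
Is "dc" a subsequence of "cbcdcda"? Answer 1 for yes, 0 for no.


Check if "dc" is a subsequence of "cbcdcda"
Greedy scan:
  Position 0 ('c'): no match needed
  Position 1 ('b'): no match needed
  Position 2 ('c'): no match needed
  Position 3 ('d'): matches sub[0] = 'd'
  Position 4 ('c'): matches sub[1] = 'c'
  Position 5 ('d'): no match needed
  Position 6 ('a'): no match needed
All 2 characters matched => is a subsequence

1


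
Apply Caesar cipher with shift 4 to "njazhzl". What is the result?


Caesar cipher: shift "njazhzl" by 4
  'n' (pos 13) + 4 = pos 17 = 'r'
  'j' (pos 9) + 4 = pos 13 = 'n'
  'a' (pos 0) + 4 = pos 4 = 'e'
  'z' (pos 25) + 4 = pos 3 = 'd'
  'h' (pos 7) + 4 = pos 11 = 'l'
  'z' (pos 25) + 4 = pos 3 = 'd'
  'l' (pos 11) + 4 = pos 15 = 'p'
Result: rnedldp

rnedldp


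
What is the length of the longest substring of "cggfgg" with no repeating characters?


Input: "cggfgg"
Sliding window (track last position of each char):
  Position 0 ('c'): window [0,0] length 1 -- new best
  Position 1 ('g'): window [0,1] length 2 -- new best
  Position 2 ('g'): repeat (last at 1), move window start to 2
  Position 2 ('g'): window [2,2] length 1
  Position 3 ('f'): window [2,3] length 2
  Position 4 ('g'): repeat (last at 2), move window start to 3
  Position 4 ('g'): window [3,4] length 2
  Position 5 ('g'): repeat (last at 4), move window start to 5
  Position 5 ('g'): window [5,5] length 1
Longest substring with no repeats: "cg" with length 2

2


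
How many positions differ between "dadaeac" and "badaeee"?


Comparing "dadaeac" and "badaeee" position by position:
  Position 0: 'd' vs 'b' => DIFFER
  Position 1: 'a' vs 'a' => same
  Position 2: 'd' vs 'd' => same
  Position 3: 'a' vs 'a' => same
  Position 4: 'e' vs 'e' => same
  Position 5: 'a' vs 'e' => DIFFER
  Position 6: 'c' vs 'e' => DIFFER
Positions that differ: 3

3


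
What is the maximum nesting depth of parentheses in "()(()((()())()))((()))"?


Input: "()(()((()())()))((()))"
Tracking depth:
  Position 0 '(': depth becomes 1
  Position 1 ')': depth becomes 0
  Position 2 '(': depth becomes 1
  Position 3 '(': depth becomes 2
  Position 4 ')': depth becomes 1
  Position 5 '(': depth becomes 2
  Position 6 '(': depth becomes 3
  Position 7 '(': depth becomes 4
  Position 8 ')': depth becomes 3
  Position 9 '(': depth becomes 4
  Position 10 ')': depth becomes 3
  Position 11 ')': depth becomes 2
  Position 12 '(': depth becomes 3
  Position 13 ')': depth becomes 2
  Position 14 ')': depth becomes 1
  Position 15 ')': depth becomes 0
  Position 16 '(': depth becomes 1
  Position 17 '(': depth becomes 2
  Position 18 '(': depth becomes 3
  Position 19 ')': depth becomes 2
  Position 20 ')': depth becomes 1
  Position 21 ')': depth becomes 0
Maximum depth reached: 4

4


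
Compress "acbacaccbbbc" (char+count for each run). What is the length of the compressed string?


Input: acbacaccbbbc
Runs:
  'a' x 1 => "a1"
  'c' x 1 => "c1"
  'b' x 1 => "b1"
  'a' x 1 => "a1"
  'c' x 1 => "c1"
  'a' x 1 => "a1"
  'c' x 2 => "c2"
  'b' x 3 => "b3"
  'c' x 1 => "c1"
Compressed: "a1c1b1a1c1a1c2b3c1"
Compressed length: 18

18


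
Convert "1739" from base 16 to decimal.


Input: "1739" in base 16
Positional expansion:
  Digit '1' (value 1) x 16^3 = 4096
  Digit '7' (value 7) x 16^2 = 1792
  Digit '3' (value 3) x 16^1 = 48
  Digit '9' (value 9) x 16^0 = 9
Sum = 5945

5945


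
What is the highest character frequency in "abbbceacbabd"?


Input: abbbceacbabd
Character counts:
  'a': 3
  'b': 5
  'c': 2
  'd': 1
  'e': 1
Maximum frequency: 5

5


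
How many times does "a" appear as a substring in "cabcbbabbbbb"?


Searching for "a" in "cabcbbabbbbb"
Scanning each position:
  Position 0: "c" => no
  Position 1: "a" => MATCH
  Position 2: "b" => no
  Position 3: "c" => no
  Position 4: "b" => no
  Position 5: "b" => no
  Position 6: "a" => MATCH
  Position 7: "b" => no
  Position 8: "b" => no
  Position 9: "b" => no
  Position 10: "b" => no
  Position 11: "b" => no
Total occurrences: 2

2


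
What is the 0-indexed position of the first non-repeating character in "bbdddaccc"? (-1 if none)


Input: bbdddaccc
Character frequencies:
  'a': 1
  'b': 2
  'c': 3
  'd': 3
Scanning left to right for freq == 1:
  Position 0 ('b'): freq=2, skip
  Position 1 ('b'): freq=2, skip
  Position 2 ('d'): freq=3, skip
  Position 3 ('d'): freq=3, skip
  Position 4 ('d'): freq=3, skip
  Position 5 ('a'): unique! => answer = 5

5


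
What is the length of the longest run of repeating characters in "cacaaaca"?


Input: "cacaaaca"
Scanning for longest run:
  Position 1 ('a'): new char, reset run to 1
  Position 2 ('c'): new char, reset run to 1
  Position 3 ('a'): new char, reset run to 1
  Position 4 ('a'): continues run of 'a', length=2
  Position 5 ('a'): continues run of 'a', length=3
  Position 6 ('c'): new char, reset run to 1
  Position 7 ('a'): new char, reset run to 1
Longest run: 'a' with length 3

3


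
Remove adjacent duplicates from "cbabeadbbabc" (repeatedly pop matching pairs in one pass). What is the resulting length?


Input: cbabeadbbabc
Stack-based adjacent duplicate removal:
  Read 'c': push. Stack: c
  Read 'b': push. Stack: cb
  Read 'a': push. Stack: cba
  Read 'b': push. Stack: cbab
  Read 'e': push. Stack: cbabe
  Read 'a': push. Stack: cbabea
  Read 'd': push. Stack: cbabead
  Read 'b': push. Stack: cbabeadb
  Read 'b': matches stack top 'b' => pop. Stack: cbabead
  Read 'a': push. Stack: cbabeada
  Read 'b': push. Stack: cbabeadab
  Read 'c': push. Stack: cbabeadabc
Final stack: "cbabeadabc" (length 10)

10


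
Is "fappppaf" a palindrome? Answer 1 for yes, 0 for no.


Input: fappppaf
Reversed: fappppaf
  Compare pos 0 ('f') with pos 7 ('f'): match
  Compare pos 1 ('a') with pos 6 ('a'): match
  Compare pos 2 ('p') with pos 5 ('p'): match
  Compare pos 3 ('p') with pos 4 ('p'): match
Result: palindrome

1


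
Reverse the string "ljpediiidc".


Input: ljpediiidc
Reading characters right to left:
  Position 9: 'c'
  Position 8: 'd'
  Position 7: 'i'
  Position 6: 'i'
  Position 5: 'i'
  Position 4: 'd'
  Position 3: 'e'
  Position 2: 'p'
  Position 1: 'j'
  Position 0: 'l'
Reversed: cdiiidepjl

cdiiidepjl


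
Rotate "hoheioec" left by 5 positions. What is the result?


Input: "hoheioec", rotate left by 5
First 5 characters: "hohei"
Remaining characters: "oec"
Concatenate remaining + first: "oec" + "hohei" = "oechohei"

oechohei


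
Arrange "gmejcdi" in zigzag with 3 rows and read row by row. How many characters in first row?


Zigzag "gmejcdi" into 3 rows:
Placing characters:
  'g' => row 0
  'm' => row 1
  'e' => row 2
  'j' => row 1
  'c' => row 0
  'd' => row 1
  'i' => row 2
Rows:
  Row 0: "gc"
  Row 1: "mjd"
  Row 2: "ei"
First row length: 2

2


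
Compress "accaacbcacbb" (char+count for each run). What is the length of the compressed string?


Input: accaacbcacbb
Runs:
  'a' x 1 => "a1"
  'c' x 2 => "c2"
  'a' x 2 => "a2"
  'c' x 1 => "c1"
  'b' x 1 => "b1"
  'c' x 1 => "c1"
  'a' x 1 => "a1"
  'c' x 1 => "c1"
  'b' x 2 => "b2"
Compressed: "a1c2a2c1b1c1a1c1b2"
Compressed length: 18

18


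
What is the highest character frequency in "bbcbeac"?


Input: bbcbeac
Character counts:
  'a': 1
  'b': 3
  'c': 2
  'e': 1
Maximum frequency: 3

3


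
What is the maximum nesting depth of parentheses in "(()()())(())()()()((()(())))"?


Input: "(()()())(())()()()((()(())))"
Tracking depth:
  Position 0 '(': depth becomes 1
  Position 1 '(': depth becomes 2
  Position 2 ')': depth becomes 1
  Position 3 '(': depth becomes 2
  Position 4 ')': depth becomes 1
  Position 5 '(': depth becomes 2
  Position 6 ')': depth becomes 1
  Position 7 ')': depth becomes 0
  Position 8 '(': depth becomes 1
  Position 9 '(': depth becomes 2
  Position 10 ')': depth becomes 1
  Position 11 ')': depth becomes 0
  Position 12 '(': depth becomes 1
  Position 13 ')': depth becomes 0
  Position 14 '(': depth becomes 1
  Position 15 ')': depth becomes 0
  Position 16 '(': depth becomes 1
  Position 17 ')': depth becomes 0
  Position 18 '(': depth becomes 1
  Position 19 '(': depth becomes 2
  Position 20 '(': depth becomes 3
  Position 21 ')': depth becomes 2
  Position 22 '(': depth becomes 3
  Position 23 '(': depth becomes 4
  Position 24 ')': depth becomes 3
  Position 25 ')': depth becomes 2
  Position 26 ')': depth becomes 1
  Position 27 ')': depth becomes 0
Maximum depth reached: 4

4


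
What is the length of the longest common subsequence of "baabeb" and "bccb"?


LCS of "baabeb" and "bccb"
DP table:
           b    c    c    b
      0    0    0    0    0
  b   0    1    1    1    1
  a   0    1    1    1    1
  a   0    1    1    1    1
  b   0    1    1    1    2
  e   0    1    1    1    2
  b   0    1    1    1    2
LCS length = dp[6][4] = 2

2


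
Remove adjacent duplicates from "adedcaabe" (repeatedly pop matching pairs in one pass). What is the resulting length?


Input: adedcaabe
Stack-based adjacent duplicate removal:
  Read 'a': push. Stack: a
  Read 'd': push. Stack: ad
  Read 'e': push. Stack: ade
  Read 'd': push. Stack: aded
  Read 'c': push. Stack: adedc
  Read 'a': push. Stack: adedca
  Read 'a': matches stack top 'a' => pop. Stack: adedc
  Read 'b': push. Stack: adedcb
  Read 'e': push. Stack: adedcbe
Final stack: "adedcbe" (length 7)

7


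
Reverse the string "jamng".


Input: jamng
Reading characters right to left:
  Position 4: 'g'
  Position 3: 'n'
  Position 2: 'm'
  Position 1: 'a'
  Position 0: 'j'
Reversed: gnmaj

gnmaj


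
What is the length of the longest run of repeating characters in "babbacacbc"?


Input: "babbacacbc"
Scanning for longest run:
  Position 1 ('a'): new char, reset run to 1
  Position 2 ('b'): new char, reset run to 1
  Position 3 ('b'): continues run of 'b', length=2
  Position 4 ('a'): new char, reset run to 1
  Position 5 ('c'): new char, reset run to 1
  Position 6 ('a'): new char, reset run to 1
  Position 7 ('c'): new char, reset run to 1
  Position 8 ('b'): new char, reset run to 1
  Position 9 ('c'): new char, reset run to 1
Longest run: 'b' with length 2

2


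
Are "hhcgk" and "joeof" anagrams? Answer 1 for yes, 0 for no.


Strings: "hhcgk", "joeof"
Sorted first:  cghhk
Sorted second: efjoo
Differ at position 0: 'c' vs 'e' => not anagrams

0


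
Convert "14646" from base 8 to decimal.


Input: "14646" in base 8
Positional expansion:
  Digit '1' (value 1) x 8^4 = 4096
  Digit '4' (value 4) x 8^3 = 2048
  Digit '6' (value 6) x 8^2 = 384
  Digit '4' (value 4) x 8^1 = 32
  Digit '6' (value 6) x 8^0 = 6
Sum = 6566

6566


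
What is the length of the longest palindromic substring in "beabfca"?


Input: "beabfca"
Checking substrings for palindromes:
  No multi-char palindromic substrings found
Longest palindromic substring: "b" with length 1

1


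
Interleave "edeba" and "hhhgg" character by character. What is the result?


Interleaving "edeba" and "hhhgg":
  Position 0: 'e' from first, 'h' from second => "eh"
  Position 1: 'd' from first, 'h' from second => "dh"
  Position 2: 'e' from first, 'h' from second => "eh"
  Position 3: 'b' from first, 'g' from second => "bg"
  Position 4: 'a' from first, 'g' from second => "ag"
Result: ehdhehbgag

ehdhehbgag


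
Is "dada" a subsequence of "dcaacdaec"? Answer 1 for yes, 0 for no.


Check if "dada" is a subsequence of "dcaacdaec"
Greedy scan:
  Position 0 ('d'): matches sub[0] = 'd'
  Position 1 ('c'): no match needed
  Position 2 ('a'): matches sub[1] = 'a'
  Position 3 ('a'): no match needed
  Position 4 ('c'): no match needed
  Position 5 ('d'): matches sub[2] = 'd'
  Position 6 ('a'): matches sub[3] = 'a'
  Position 7 ('e'): no match needed
  Position 8 ('c'): no match needed
All 4 characters matched => is a subsequence

1


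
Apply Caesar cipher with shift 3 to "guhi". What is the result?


Caesar cipher: shift "guhi" by 3
  'g' (pos 6) + 3 = pos 9 = 'j'
  'u' (pos 20) + 3 = pos 23 = 'x'
  'h' (pos 7) + 3 = pos 10 = 'k'
  'i' (pos 8) + 3 = pos 11 = 'l'
Result: jxkl

jxkl


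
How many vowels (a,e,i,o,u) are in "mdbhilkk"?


Input: mdbhilkk
Checking each character:
  'm' at position 0: consonant
  'd' at position 1: consonant
  'b' at position 2: consonant
  'h' at position 3: consonant
  'i' at position 4: vowel (running total: 1)
  'l' at position 5: consonant
  'k' at position 6: consonant
  'k' at position 7: consonant
Total vowels: 1

1


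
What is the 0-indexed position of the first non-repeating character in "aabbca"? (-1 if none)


Input: aabbca
Character frequencies:
  'a': 3
  'b': 2
  'c': 1
Scanning left to right for freq == 1:
  Position 0 ('a'): freq=3, skip
  Position 1 ('a'): freq=3, skip
  Position 2 ('b'): freq=2, skip
  Position 3 ('b'): freq=2, skip
  Position 4 ('c'): unique! => answer = 4

4


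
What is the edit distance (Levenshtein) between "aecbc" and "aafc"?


Computing edit distance: "aecbc" -> "aafc"
DP table:
           a    a    f    c
      0    1    2    3    4
  a   1    0    1    2    3
  e   2    1    1    2    3
  c   3    2    2    2    2
  b   4    3    3    3    3
  c   5    4    4    4    3
Edit distance = dp[5][4] = 3

3


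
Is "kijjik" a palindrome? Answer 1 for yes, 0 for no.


Input: kijjik
Reversed: kijjik
  Compare pos 0 ('k') with pos 5 ('k'): match
  Compare pos 1 ('i') with pos 4 ('i'): match
  Compare pos 2 ('j') with pos 3 ('j'): match
Result: palindrome

1


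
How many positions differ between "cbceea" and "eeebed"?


Comparing "cbceea" and "eeebed" position by position:
  Position 0: 'c' vs 'e' => DIFFER
  Position 1: 'b' vs 'e' => DIFFER
  Position 2: 'c' vs 'e' => DIFFER
  Position 3: 'e' vs 'b' => DIFFER
  Position 4: 'e' vs 'e' => same
  Position 5: 'a' vs 'd' => DIFFER
Positions that differ: 5

5


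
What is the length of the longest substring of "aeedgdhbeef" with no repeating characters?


Input: "aeedgdhbeef"
Sliding window (track last position of each char):
  Position 0 ('a'): window [0,0] length 1 -- new best
  Position 1 ('e'): window [0,1] length 2 -- new best
  Position 2 ('e'): repeat (last at 1), move window start to 2
  Position 2 ('e'): window [2,2] length 1
  Position 3 ('d'): window [2,3] length 2
  Position 4 ('g'): window [2,4] length 3 -- new best
  Position 5 ('d'): repeat (last at 3), move window start to 4
  Position 5 ('d'): window [4,5] length 2
  Position 6 ('h'): window [4,6] length 3
  Position 7 ('b'): window [4,7] length 4 -- new best
  Position 8 ('e'): window [4,8] length 5 -- new best
  Position 9 ('e'): repeat (last at 8), move window start to 9
  Position 9 ('e'): window [9,9] length 1
  Position 10 ('f'): window [9,10] length 2
Longest substring with no repeats: "gdhbe" with length 5

5


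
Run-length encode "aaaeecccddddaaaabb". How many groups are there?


Input: aaaeecccddddaaaabb
Scanning for consecutive runs:
  Group 1: 'a' x 3 (positions 0-2)
  Group 2: 'e' x 2 (positions 3-4)
  Group 3: 'c' x 3 (positions 5-7)
  Group 4: 'd' x 4 (positions 8-11)
  Group 5: 'a' x 4 (positions 12-15)
  Group 6: 'b' x 2 (positions 16-17)
Total groups: 6

6


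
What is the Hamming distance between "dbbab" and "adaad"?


Comparing "dbbab" and "adaad" position by position:
  Position 0: 'd' vs 'a' => differ
  Position 1: 'b' vs 'd' => differ
  Position 2: 'b' vs 'a' => differ
  Position 3: 'a' vs 'a' => same
  Position 4: 'b' vs 'd' => differ
Total differences (Hamming distance): 4

4


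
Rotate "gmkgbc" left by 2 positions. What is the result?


Input: "gmkgbc", rotate left by 2
First 2 characters: "gm"
Remaining characters: "kgbc"
Concatenate remaining + first: "kgbc" + "gm" = "kgbcgm"

kgbcgm


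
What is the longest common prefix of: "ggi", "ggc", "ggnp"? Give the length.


Words: ggi, ggc, ggnp
  Position 0: all 'g' => match
  Position 1: all 'g' => match
  Position 2: ('i', 'c', 'n') => mismatch, stop
LCP = "gg" (length 2)

2


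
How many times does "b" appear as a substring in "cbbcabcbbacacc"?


Searching for "b" in "cbbcabcbbacacc"
Scanning each position:
  Position 0: "c" => no
  Position 1: "b" => MATCH
  Position 2: "b" => MATCH
  Position 3: "c" => no
  Position 4: "a" => no
  Position 5: "b" => MATCH
  Position 6: "c" => no
  Position 7: "b" => MATCH
  Position 8: "b" => MATCH
  Position 9: "a" => no
  Position 10: "c" => no
  Position 11: "a" => no
  Position 12: "c" => no
  Position 13: "c" => no
Total occurrences: 5

5


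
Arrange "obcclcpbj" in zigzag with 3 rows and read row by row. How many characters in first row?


Zigzag "obcclcpbj" into 3 rows:
Placing characters:
  'o' => row 0
  'b' => row 1
  'c' => row 2
  'c' => row 1
  'l' => row 0
  'c' => row 1
  'p' => row 2
  'b' => row 1
  'j' => row 0
Rows:
  Row 0: "olj"
  Row 1: "bccb"
  Row 2: "cp"
First row length: 3

3


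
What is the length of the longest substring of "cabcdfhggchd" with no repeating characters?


Input: "cabcdfhggchd"
Sliding window (track last position of each char):
  Position 0 ('c'): window [0,0] length 1 -- new best
  Position 1 ('a'): window [0,1] length 2 -- new best
  Position 2 ('b'): window [0,2] length 3 -- new best
  Position 3 ('c'): repeat (last at 0), move window start to 1
  Position 3 ('c'): window [1,3] length 3
  Position 4 ('d'): window [1,4] length 4 -- new best
  Position 5 ('f'): window [1,5] length 5 -- new best
  Position 6 ('h'): window [1,6] length 6 -- new best
  Position 7 ('g'): window [1,7] length 7 -- new best
  Position 8 ('g'): repeat (last at 7), move window start to 8
  Position 8 ('g'): window [8,8] length 1
  Position 9 ('c'): window [8,9] length 2
  Position 10 ('h'): window [8,10] length 3
  Position 11 ('d'): window [8,11] length 4
Longest substring with no repeats: "abcdfhg" with length 7

7


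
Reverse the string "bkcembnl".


Input: bkcembnl
Reading characters right to left:
  Position 7: 'l'
  Position 6: 'n'
  Position 5: 'b'
  Position 4: 'm'
  Position 3: 'e'
  Position 2: 'c'
  Position 1: 'k'
  Position 0: 'b'
Reversed: lnbmeckb

lnbmeckb


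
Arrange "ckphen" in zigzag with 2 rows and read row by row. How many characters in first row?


Zigzag "ckphen" into 2 rows:
Placing characters:
  'c' => row 0
  'k' => row 1
  'p' => row 0
  'h' => row 1
  'e' => row 0
  'n' => row 1
Rows:
  Row 0: "cpe"
  Row 1: "khn"
First row length: 3

3


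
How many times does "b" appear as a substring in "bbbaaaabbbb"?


Searching for "b" in "bbbaaaabbbb"
Scanning each position:
  Position 0: "b" => MATCH
  Position 1: "b" => MATCH
  Position 2: "b" => MATCH
  Position 3: "a" => no
  Position 4: "a" => no
  Position 5: "a" => no
  Position 6: "a" => no
  Position 7: "b" => MATCH
  Position 8: "b" => MATCH
  Position 9: "b" => MATCH
  Position 10: "b" => MATCH
Total occurrences: 7

7


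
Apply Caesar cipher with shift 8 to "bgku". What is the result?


Caesar cipher: shift "bgku" by 8
  'b' (pos 1) + 8 = pos 9 = 'j'
  'g' (pos 6) + 8 = pos 14 = 'o'
  'k' (pos 10) + 8 = pos 18 = 's'
  'u' (pos 20) + 8 = pos 2 = 'c'
Result: josc

josc


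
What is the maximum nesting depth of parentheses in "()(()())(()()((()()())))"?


Input: "()(()())(()()((()()())))"
Tracking depth:
  Position 0 '(': depth becomes 1
  Position 1 ')': depth becomes 0
  Position 2 '(': depth becomes 1
  Position 3 '(': depth becomes 2
  Position 4 ')': depth becomes 1
  Position 5 '(': depth becomes 2
  Position 6 ')': depth becomes 1
  Position 7 ')': depth becomes 0
  Position 8 '(': depth becomes 1
  Position 9 '(': depth becomes 2
  Position 10 ')': depth becomes 1
  Position 11 '(': depth becomes 2
  Position 12 ')': depth becomes 1
  Position 13 '(': depth becomes 2
  Position 14 '(': depth becomes 3
  Position 15 '(': depth becomes 4
  Position 16 ')': depth becomes 3
  Position 17 '(': depth becomes 4
  Position 18 ')': depth becomes 3
  Position 19 '(': depth becomes 4
  Position 20 ')': depth becomes 3
  Position 21 ')': depth becomes 2
  Position 22 ')': depth becomes 1
  Position 23 ')': depth becomes 0
Maximum depth reached: 4

4


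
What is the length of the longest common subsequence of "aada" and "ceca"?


LCS of "aada" and "ceca"
DP table:
           c    e    c    a
      0    0    0    0    0
  a   0    0    0    0    1
  a   0    0    0    0    1
  d   0    0    0    0    1
  a   0    0    0    0    1
LCS length = dp[4][4] = 1

1


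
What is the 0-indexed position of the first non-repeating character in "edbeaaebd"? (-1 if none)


Input: edbeaaebd
Character frequencies:
  'a': 2
  'b': 2
  'd': 2
  'e': 3
Scanning left to right for freq == 1:
  Position 0 ('e'): freq=3, skip
  Position 1 ('d'): freq=2, skip
  Position 2 ('b'): freq=2, skip
  Position 3 ('e'): freq=3, skip
  Position 4 ('a'): freq=2, skip
  Position 5 ('a'): freq=2, skip
  Position 6 ('e'): freq=3, skip
  Position 7 ('b'): freq=2, skip
  Position 8 ('d'): freq=2, skip
  No unique character found => answer = -1

-1


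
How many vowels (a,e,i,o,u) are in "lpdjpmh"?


Input: lpdjpmh
Checking each character:
  'l' at position 0: consonant
  'p' at position 1: consonant
  'd' at position 2: consonant
  'j' at position 3: consonant
  'p' at position 4: consonant
  'm' at position 5: consonant
  'h' at position 6: consonant
Total vowels: 0

0


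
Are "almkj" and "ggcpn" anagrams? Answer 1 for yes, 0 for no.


Strings: "almkj", "ggcpn"
Sorted first:  ajklm
Sorted second: cggnp
Differ at position 0: 'a' vs 'c' => not anagrams

0


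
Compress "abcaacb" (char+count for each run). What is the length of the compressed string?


Input: abcaacb
Runs:
  'a' x 1 => "a1"
  'b' x 1 => "b1"
  'c' x 1 => "c1"
  'a' x 2 => "a2"
  'c' x 1 => "c1"
  'b' x 1 => "b1"
Compressed: "a1b1c1a2c1b1"
Compressed length: 12

12


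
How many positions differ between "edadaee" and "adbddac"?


Comparing "edadaee" and "adbddac" position by position:
  Position 0: 'e' vs 'a' => DIFFER
  Position 1: 'd' vs 'd' => same
  Position 2: 'a' vs 'b' => DIFFER
  Position 3: 'd' vs 'd' => same
  Position 4: 'a' vs 'd' => DIFFER
  Position 5: 'e' vs 'a' => DIFFER
  Position 6: 'e' vs 'c' => DIFFER
Positions that differ: 5

5


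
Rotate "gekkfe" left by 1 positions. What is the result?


Input: "gekkfe", rotate left by 1
First 1 characters: "g"
Remaining characters: "ekkfe"
Concatenate remaining + first: "ekkfe" + "g" = "ekkfeg"

ekkfeg


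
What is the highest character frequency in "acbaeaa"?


Input: acbaeaa
Character counts:
  'a': 4
  'b': 1
  'c': 1
  'e': 1
Maximum frequency: 4

4


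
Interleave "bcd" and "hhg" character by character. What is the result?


Interleaving "bcd" and "hhg":
  Position 0: 'b' from first, 'h' from second => "bh"
  Position 1: 'c' from first, 'h' from second => "ch"
  Position 2: 'd' from first, 'g' from second => "dg"
Result: bhchdg

bhchdg


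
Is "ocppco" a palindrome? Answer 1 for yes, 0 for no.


Input: ocppco
Reversed: ocppco
  Compare pos 0 ('o') with pos 5 ('o'): match
  Compare pos 1 ('c') with pos 4 ('c'): match
  Compare pos 2 ('p') with pos 3 ('p'): match
Result: palindrome

1


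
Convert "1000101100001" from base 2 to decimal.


Input: "1000101100001" in base 2
Positional expansion:
  Digit '1' (value 1) x 2^12 = 4096
  Digit '0' (value 0) x 2^11 = 0
  Digit '0' (value 0) x 2^10 = 0
  Digit '0' (value 0) x 2^9 = 0
  Digit '1' (value 1) x 2^8 = 256
  Digit '0' (value 0) x 2^7 = 0
  Digit '1' (value 1) x 2^6 = 64
  Digit '1' (value 1) x 2^5 = 32
  Digit '0' (value 0) x 2^4 = 0
  Digit '0' (value 0) x 2^3 = 0
  Digit '0' (value 0) x 2^2 = 0
  Digit '0' (value 0) x 2^1 = 0
  Digit '1' (value 1) x 2^0 = 1
Sum = 4449

4449


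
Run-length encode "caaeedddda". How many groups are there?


Input: caaeedddda
Scanning for consecutive runs:
  Group 1: 'c' x 1 (positions 0-0)
  Group 2: 'a' x 2 (positions 1-2)
  Group 3: 'e' x 2 (positions 3-4)
  Group 4: 'd' x 4 (positions 5-8)
  Group 5: 'a' x 1 (positions 9-9)
Total groups: 5

5


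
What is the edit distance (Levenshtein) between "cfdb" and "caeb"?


Computing edit distance: "cfdb" -> "caeb"
DP table:
           c    a    e    b
      0    1    2    3    4
  c   1    0    1    2    3
  f   2    1    1    2    3
  d   3    2    2    2    3
  b   4    3    3    3    2
Edit distance = dp[4][4] = 2

2


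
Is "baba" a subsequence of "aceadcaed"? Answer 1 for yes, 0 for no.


Check if "baba" is a subsequence of "aceadcaed"
Greedy scan:
  Position 0 ('a'): no match needed
  Position 1 ('c'): no match needed
  Position 2 ('e'): no match needed
  Position 3 ('a'): no match needed
  Position 4 ('d'): no match needed
  Position 5 ('c'): no match needed
  Position 6 ('a'): no match needed
  Position 7 ('e'): no match needed
  Position 8 ('d'): no match needed
Only matched 0/4 characters => not a subsequence

0


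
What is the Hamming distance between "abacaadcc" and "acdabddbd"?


Comparing "abacaadcc" and "acdabddbd" position by position:
  Position 0: 'a' vs 'a' => same
  Position 1: 'b' vs 'c' => differ
  Position 2: 'a' vs 'd' => differ
  Position 3: 'c' vs 'a' => differ
  Position 4: 'a' vs 'b' => differ
  Position 5: 'a' vs 'd' => differ
  Position 6: 'd' vs 'd' => same
  Position 7: 'c' vs 'b' => differ
  Position 8: 'c' vs 'd' => differ
Total differences (Hamming distance): 7

7


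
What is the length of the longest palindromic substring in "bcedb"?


Input: "bcedb"
Checking substrings for palindromes:
  No multi-char palindromic substrings found
Longest palindromic substring: "b" with length 1

1


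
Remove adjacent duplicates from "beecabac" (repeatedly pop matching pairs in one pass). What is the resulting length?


Input: beecabac
Stack-based adjacent duplicate removal:
  Read 'b': push. Stack: b
  Read 'e': push. Stack: be
  Read 'e': matches stack top 'e' => pop. Stack: b
  Read 'c': push. Stack: bc
  Read 'a': push. Stack: bca
  Read 'b': push. Stack: bcab
  Read 'a': push. Stack: bcaba
  Read 'c': push. Stack: bcabac
Final stack: "bcabac" (length 6)

6


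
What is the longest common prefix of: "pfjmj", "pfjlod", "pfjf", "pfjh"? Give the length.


Words: pfjmj, pfjlod, pfjf, pfjh
  Position 0: all 'p' => match
  Position 1: all 'f' => match
  Position 2: all 'j' => match
  Position 3: ('m', 'l', 'f', 'h') => mismatch, stop
LCP = "pfj" (length 3)

3


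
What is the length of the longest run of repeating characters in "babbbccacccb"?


Input: "babbbccacccb"
Scanning for longest run:
  Position 1 ('a'): new char, reset run to 1
  Position 2 ('b'): new char, reset run to 1
  Position 3 ('b'): continues run of 'b', length=2
  Position 4 ('b'): continues run of 'b', length=3
  Position 5 ('c'): new char, reset run to 1
  Position 6 ('c'): continues run of 'c', length=2
  Position 7 ('a'): new char, reset run to 1
  Position 8 ('c'): new char, reset run to 1
  Position 9 ('c'): continues run of 'c', length=2
  Position 10 ('c'): continues run of 'c', length=3
  Position 11 ('b'): new char, reset run to 1
Longest run: 'b' with length 3

3


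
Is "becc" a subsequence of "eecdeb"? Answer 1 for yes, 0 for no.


Check if "becc" is a subsequence of "eecdeb"
Greedy scan:
  Position 0 ('e'): no match needed
  Position 1 ('e'): no match needed
  Position 2 ('c'): no match needed
  Position 3 ('d'): no match needed
  Position 4 ('e'): no match needed
  Position 5 ('b'): matches sub[0] = 'b'
Only matched 1/4 characters => not a subsequence

0


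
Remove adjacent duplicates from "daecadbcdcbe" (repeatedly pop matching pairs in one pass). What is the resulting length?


Input: daecadbcdcbe
Stack-based adjacent duplicate removal:
  Read 'd': push. Stack: d
  Read 'a': push. Stack: da
  Read 'e': push. Stack: dae
  Read 'c': push. Stack: daec
  Read 'a': push. Stack: daeca
  Read 'd': push. Stack: daecad
  Read 'b': push. Stack: daecadb
  Read 'c': push. Stack: daecadbc
  Read 'd': push. Stack: daecadbcd
  Read 'c': push. Stack: daecadbcdc
  Read 'b': push. Stack: daecadbcdcb
  Read 'e': push. Stack: daecadbcdcbe
Final stack: "daecadbcdcbe" (length 12)

12
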